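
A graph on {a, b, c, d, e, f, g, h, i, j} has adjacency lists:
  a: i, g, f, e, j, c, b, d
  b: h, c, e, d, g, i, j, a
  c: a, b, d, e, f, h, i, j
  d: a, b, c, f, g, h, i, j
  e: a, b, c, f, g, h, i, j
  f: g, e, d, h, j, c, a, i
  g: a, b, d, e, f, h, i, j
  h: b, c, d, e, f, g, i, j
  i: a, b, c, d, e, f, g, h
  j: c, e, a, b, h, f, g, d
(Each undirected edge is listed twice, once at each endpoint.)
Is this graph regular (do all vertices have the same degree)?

Degrees: a:8, b:8, c:8, d:8, e:8, f:8, g:8, h:8, i:8, j:8
All degrees equal 8; the graph is regular.

Yes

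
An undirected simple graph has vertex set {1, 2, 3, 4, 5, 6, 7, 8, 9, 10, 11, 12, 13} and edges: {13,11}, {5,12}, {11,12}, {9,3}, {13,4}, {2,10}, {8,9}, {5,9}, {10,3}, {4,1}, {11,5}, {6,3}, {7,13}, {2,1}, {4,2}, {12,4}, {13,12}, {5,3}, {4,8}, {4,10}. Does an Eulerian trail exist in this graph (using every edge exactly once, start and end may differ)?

No

Degrees: 1:2, 2:3, 3:4, 4:6, 5:4, 6:1, 7:1, 8:2, 9:3, 10:3, 11:3, 12:4, 13:4
Odd-degree vertices: 2, 6, 7, 9, 10, 11 (6 total).
With 6 odd-degree vertices (more than two), no single trail can use every edge.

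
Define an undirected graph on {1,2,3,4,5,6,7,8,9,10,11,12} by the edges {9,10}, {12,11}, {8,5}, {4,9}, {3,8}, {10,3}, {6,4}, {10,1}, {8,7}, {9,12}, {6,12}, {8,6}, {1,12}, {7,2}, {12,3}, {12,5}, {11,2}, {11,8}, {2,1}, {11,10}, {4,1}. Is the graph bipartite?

Partition the vertices as {2, 4, 8, 10, 12} vs {1, 3, 5, 6, 7, 9, 11}. Each listed edge has one endpoint in each part, so the graph is bipartite.

Yes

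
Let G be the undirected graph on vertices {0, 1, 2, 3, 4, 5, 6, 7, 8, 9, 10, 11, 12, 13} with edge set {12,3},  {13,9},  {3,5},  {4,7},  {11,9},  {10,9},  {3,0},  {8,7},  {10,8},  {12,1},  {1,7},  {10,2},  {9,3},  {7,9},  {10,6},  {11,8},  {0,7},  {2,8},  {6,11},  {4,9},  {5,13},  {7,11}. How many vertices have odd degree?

Degrees: 0:2, 1:2, 2:2, 3:4, 4:2, 5:2, 6:2, 7:6, 8:4, 9:6, 10:4, 11:4, 12:2, 13:2
Odd-degree vertices: none.

0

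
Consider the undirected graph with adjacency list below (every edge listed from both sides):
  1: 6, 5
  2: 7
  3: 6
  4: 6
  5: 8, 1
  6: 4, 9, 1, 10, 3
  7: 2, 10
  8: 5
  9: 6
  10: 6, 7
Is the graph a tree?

The graph has 10 vertices and 9 edges.
Connected and |E| = |V| - 1, which characterizes a tree.

Yes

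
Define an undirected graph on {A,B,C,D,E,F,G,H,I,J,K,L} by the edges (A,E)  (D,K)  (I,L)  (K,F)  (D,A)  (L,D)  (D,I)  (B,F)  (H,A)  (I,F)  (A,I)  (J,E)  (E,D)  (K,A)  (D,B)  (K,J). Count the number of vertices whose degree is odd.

4

Degrees: A:5, B:2, C:0, D:6, E:3, F:3, G:0, H:1, I:4, J:2, K:4, L:2
Odd-degree vertices: A, E, F, H.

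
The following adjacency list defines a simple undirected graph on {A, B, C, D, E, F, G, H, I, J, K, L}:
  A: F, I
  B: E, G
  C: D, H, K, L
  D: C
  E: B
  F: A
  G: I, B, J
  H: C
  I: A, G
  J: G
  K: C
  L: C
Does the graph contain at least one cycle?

|V| = 12, |E| = 10, number of components = 2.
Since 10 = 12 - 2, the graph is a forest and contains no cycle.

No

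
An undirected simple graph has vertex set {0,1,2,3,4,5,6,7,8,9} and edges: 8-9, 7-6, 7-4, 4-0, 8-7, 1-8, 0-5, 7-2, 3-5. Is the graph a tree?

|V| = 10, |E| = 9.
Connected and |E| = |V| - 1, which characterizes a tree.

Yes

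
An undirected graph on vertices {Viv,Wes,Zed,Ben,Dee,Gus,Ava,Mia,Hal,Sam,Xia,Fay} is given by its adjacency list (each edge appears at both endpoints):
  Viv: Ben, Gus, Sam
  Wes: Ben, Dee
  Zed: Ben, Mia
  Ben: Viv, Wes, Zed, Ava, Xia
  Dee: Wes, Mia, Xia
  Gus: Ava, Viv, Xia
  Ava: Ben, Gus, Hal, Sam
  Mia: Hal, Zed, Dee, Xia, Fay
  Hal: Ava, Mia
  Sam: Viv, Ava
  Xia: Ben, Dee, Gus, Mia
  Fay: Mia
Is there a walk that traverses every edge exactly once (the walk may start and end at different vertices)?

No

Degrees: Viv:3, Wes:2, Zed:2, Ben:5, Dee:3, Gus:3, Ava:4, Mia:5, Hal:2, Sam:2, Xia:4, Fay:1
Odd-degree vertices: Viv, Ben, Dee, Gus, Mia, Fay (6 total).
With 6 odd-degree vertices (more than two), no single trail can use every edge.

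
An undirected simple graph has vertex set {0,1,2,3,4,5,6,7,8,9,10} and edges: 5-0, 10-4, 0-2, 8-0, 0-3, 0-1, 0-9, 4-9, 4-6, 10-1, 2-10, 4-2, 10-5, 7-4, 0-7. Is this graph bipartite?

The cycle 2-4-10-2 has length 3, which is odd, so the graph is not bipartite.

No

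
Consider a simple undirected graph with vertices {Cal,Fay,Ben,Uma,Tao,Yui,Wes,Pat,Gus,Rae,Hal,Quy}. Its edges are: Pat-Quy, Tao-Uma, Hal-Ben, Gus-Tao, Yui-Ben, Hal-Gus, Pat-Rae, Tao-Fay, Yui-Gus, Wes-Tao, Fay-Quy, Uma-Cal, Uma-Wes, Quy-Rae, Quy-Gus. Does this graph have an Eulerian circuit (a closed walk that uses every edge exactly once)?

Degrees: Cal:1, Fay:2, Ben:2, Uma:3, Tao:4, Yui:2, Wes:2, Pat:2, Gus:4, Rae:2, Hal:2, Quy:4
Vertices with odd degree: Cal, Uma. An Eulerian circuit requires all degrees even.

No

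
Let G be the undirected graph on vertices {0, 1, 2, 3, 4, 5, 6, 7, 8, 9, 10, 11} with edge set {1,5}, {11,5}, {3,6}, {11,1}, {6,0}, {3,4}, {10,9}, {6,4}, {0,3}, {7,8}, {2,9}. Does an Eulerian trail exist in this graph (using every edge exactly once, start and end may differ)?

Degrees: 0:2, 1:2, 2:1, 3:3, 4:2, 5:2, 6:3, 7:1, 8:1, 9:2, 10:1, 11:2
Odd-degree vertices: 2, 3, 6, 7, 8, 10 (6 total).
With 6 odd-degree vertices (more than two), no single trail can use every edge.

No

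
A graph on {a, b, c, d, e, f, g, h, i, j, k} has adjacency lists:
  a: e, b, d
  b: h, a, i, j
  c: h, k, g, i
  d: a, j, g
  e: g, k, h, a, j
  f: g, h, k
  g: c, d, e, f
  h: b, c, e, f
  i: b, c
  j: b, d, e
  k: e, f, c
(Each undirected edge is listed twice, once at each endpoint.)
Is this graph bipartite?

A valid 2-coloring puts {b, c, d, e, f} on one side and {a, g, h, i, j, k} on the other; every edge crosses between the two sides.

Yes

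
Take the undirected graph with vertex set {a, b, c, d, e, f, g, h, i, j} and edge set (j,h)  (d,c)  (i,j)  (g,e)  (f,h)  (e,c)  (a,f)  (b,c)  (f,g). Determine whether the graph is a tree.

Yes

The graph has 10 vertices and 9 edges.
Connected and |E| = |V| - 1, which characterizes a tree.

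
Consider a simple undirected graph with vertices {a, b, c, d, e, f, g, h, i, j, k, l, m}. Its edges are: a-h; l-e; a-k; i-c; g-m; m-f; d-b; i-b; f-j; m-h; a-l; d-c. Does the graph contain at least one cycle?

|V| = 13, |E| = 12, number of components = 2.
Since 12 > 13 - 2, a cycle must exist; for instance b-d-c-i-b.

Yes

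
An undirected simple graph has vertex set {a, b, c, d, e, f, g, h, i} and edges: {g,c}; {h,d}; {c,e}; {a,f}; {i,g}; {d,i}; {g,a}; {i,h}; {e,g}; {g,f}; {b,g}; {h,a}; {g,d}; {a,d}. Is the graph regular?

No

Degrees: a:4, b:1, c:2, d:4, e:2, f:2, g:7, h:3, i:3
Degrees are not all equal (e.g. deg(b)=1 but deg(g)=7); not regular.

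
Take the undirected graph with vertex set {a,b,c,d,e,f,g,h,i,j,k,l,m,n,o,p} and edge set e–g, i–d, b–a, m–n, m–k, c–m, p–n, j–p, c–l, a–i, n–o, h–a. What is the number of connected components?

Component: {f}
Component: {e, g}
Component: {a, b, d, h, i}
Component: {c, j, k, l, m, n, o, p}

4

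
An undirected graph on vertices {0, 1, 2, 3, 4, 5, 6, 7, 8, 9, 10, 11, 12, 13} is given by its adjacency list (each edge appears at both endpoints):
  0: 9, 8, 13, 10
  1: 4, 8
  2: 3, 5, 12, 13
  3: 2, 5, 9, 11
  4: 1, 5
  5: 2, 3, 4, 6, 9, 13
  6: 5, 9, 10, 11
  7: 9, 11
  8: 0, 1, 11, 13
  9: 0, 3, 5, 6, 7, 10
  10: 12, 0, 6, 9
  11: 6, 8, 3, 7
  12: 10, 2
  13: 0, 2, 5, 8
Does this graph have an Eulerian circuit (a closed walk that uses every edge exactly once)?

Yes

Degrees: 0:4, 1:2, 2:4, 3:4, 4:2, 5:6, 6:4, 7:2, 8:4, 9:6, 10:4, 11:4, 12:2, 13:4
Every vertex has even degree and the edges form a single connected piece, so an Eulerian circuit exists.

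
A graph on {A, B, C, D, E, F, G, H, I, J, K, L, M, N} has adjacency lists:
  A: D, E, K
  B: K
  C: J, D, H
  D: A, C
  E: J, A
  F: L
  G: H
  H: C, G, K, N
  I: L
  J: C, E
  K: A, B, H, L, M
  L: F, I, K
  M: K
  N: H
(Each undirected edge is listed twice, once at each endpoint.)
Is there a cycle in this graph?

Yes

The graph has 14 vertices, 15 edges, and 1 connected component.
Since 15 > 14 - 1, a cycle must exist; for instance A-K-H-C-D-A.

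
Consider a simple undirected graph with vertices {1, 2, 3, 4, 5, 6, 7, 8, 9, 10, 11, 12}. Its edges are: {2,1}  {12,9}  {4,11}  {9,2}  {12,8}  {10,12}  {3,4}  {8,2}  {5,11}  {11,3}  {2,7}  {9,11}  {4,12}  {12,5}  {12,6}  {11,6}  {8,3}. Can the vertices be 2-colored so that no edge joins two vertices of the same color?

No

4-11-3-4 is an odd cycle (length 3), and a bipartite graph can contain only even cycles.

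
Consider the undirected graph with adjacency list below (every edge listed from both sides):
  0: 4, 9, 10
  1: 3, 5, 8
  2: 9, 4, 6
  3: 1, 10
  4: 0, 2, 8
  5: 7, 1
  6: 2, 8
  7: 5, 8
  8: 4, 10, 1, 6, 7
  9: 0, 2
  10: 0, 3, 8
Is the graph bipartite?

Color {1, 4, 6, 7, 9, 10} black and {0, 2, 3, 5, 8} white. No edge joins two same-colored vertices, so the graph is bipartite.

Yes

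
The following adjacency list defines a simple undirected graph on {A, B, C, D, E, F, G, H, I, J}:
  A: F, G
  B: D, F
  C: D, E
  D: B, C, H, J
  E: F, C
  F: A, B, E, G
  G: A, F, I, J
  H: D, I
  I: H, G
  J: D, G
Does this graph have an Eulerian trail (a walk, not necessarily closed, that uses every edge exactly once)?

Yes

Degrees: A:2, B:2, C:2, D:4, E:2, F:4, G:4, H:2, I:2, J:2
Odd-degree vertices: none (0 total).
The non-isolated vertices are connected and exactly 0 have odd degree, so an Eulerian trail exists.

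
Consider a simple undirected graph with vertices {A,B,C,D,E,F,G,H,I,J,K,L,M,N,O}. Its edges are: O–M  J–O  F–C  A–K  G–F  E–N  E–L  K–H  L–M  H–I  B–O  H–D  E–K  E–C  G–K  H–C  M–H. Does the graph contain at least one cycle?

|V| = 15, |E| = 17, number of components = 1.
One cycle is K-E-L-M-H-K.

Yes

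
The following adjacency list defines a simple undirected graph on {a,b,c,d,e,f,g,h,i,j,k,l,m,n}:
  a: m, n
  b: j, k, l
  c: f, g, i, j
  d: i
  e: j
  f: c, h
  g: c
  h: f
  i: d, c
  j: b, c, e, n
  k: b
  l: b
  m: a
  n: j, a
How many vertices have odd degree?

8

Degrees: a:2, b:3, c:4, d:1, e:1, f:2, g:1, h:1, i:2, j:4, k:1, l:1, m:1, n:2
Odd-degree vertices: b, d, e, g, h, k, l, m.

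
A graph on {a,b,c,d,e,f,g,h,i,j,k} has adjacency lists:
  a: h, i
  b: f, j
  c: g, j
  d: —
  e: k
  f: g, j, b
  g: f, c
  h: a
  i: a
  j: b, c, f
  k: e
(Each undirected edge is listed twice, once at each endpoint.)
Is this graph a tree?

No

The graph has 11 vertices and 9 edges.
It is not connected, so it is not a tree.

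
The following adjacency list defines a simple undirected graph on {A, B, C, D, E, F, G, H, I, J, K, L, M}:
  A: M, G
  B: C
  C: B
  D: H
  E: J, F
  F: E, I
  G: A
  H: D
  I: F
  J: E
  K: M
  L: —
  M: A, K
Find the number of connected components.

Component: {L}
Component: {B, C}
Component: {D, H}
Component: {A, G, K, M}
Component: {E, F, I, J}

5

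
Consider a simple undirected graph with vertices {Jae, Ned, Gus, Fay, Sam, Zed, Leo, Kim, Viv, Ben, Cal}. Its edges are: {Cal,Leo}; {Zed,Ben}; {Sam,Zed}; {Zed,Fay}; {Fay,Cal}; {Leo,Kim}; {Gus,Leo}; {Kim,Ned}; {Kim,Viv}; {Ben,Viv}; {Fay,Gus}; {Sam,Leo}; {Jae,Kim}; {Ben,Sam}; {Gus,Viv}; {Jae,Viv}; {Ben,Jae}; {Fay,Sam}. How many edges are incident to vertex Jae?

3

Neighbors of Jae: Kim, Viv, Ben.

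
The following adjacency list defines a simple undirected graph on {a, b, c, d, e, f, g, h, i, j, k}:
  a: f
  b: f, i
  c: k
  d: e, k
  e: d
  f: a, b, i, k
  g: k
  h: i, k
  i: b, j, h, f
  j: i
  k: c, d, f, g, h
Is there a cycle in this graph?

|V| = 11, |E| = 12, number of components = 1.
One cycle is f-k-h-i-f.

Yes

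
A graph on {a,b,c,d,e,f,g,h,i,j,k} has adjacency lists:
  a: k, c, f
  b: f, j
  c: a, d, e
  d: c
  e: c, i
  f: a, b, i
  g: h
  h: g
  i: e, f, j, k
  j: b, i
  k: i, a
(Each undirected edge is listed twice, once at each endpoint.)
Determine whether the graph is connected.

Component: {g, h}
Component: {a, b, c, d, e, f, i, j, k}
There are 2 separate components, so the graph is not connected.

No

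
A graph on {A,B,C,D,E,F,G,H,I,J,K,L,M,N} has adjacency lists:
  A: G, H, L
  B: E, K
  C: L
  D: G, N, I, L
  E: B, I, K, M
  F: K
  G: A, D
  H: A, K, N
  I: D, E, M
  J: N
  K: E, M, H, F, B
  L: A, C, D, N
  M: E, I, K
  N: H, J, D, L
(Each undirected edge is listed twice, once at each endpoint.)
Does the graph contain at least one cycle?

The graph has 14 vertices, 20 edges, and 1 connected component.
One cycle is K-B-E-I-M-K.

Yes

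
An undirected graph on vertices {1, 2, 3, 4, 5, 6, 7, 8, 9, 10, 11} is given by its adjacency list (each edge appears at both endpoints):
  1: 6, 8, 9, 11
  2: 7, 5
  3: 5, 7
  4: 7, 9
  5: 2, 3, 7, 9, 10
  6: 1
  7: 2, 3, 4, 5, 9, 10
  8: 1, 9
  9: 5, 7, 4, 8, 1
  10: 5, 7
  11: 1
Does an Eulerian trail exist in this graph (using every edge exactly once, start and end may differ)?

Degrees: 1:4, 2:2, 3:2, 4:2, 5:5, 6:1, 7:6, 8:2, 9:5, 10:2, 11:1
Odd-degree vertices: 5, 6, 9, 11 (4 total).
With 4 odd-degree vertices (more than two), no single trail can use every edge.

No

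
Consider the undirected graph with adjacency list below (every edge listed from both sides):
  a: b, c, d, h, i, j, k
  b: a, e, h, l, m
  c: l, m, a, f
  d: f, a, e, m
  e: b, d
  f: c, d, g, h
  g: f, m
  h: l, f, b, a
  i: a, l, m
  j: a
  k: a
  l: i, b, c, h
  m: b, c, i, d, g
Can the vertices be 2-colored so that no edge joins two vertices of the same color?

The cycle a-h-b-a has length 3, which is odd, so the graph is not bipartite.

No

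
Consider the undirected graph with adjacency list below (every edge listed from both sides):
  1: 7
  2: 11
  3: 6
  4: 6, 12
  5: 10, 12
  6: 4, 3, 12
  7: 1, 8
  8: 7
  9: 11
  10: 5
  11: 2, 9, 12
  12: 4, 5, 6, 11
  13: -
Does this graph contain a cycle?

Yes

The graph has 13 vertices, 11 edges, and 3 connected components.
One cycle is 12-6-4-12.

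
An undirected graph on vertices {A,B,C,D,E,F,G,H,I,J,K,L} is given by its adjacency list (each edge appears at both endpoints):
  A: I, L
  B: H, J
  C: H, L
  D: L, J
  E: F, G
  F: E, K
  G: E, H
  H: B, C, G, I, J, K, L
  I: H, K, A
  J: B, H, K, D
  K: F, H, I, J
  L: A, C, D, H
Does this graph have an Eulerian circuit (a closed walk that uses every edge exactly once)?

No

Degrees: A:2, B:2, C:2, D:2, E:2, F:2, G:2, H:7, I:3, J:4, K:4, L:4
H, I have odd degree; an Eulerian circuit needs every degree to be even, so none exists.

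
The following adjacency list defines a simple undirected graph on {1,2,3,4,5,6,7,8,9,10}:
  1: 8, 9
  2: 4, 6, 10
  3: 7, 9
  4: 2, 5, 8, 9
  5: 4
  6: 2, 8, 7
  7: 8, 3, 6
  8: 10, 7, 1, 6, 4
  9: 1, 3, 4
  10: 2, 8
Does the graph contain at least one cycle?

|V| = 10, |E| = 14, number of components = 1.
One cycle is 9-4-2-6-8-7-3-9.

Yes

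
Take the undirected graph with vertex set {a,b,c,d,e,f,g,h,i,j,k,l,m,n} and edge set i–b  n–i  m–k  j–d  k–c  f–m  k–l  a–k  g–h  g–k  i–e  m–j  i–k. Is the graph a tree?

|V| = 14, |E| = 13.
Connected and |E| = |V| - 1, which characterizes a tree.

Yes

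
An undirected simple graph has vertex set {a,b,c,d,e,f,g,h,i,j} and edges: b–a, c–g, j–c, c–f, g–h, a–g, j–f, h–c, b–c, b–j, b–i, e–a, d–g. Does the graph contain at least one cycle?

Yes

|V| = 10, |E| = 13, number of components = 1.
Since 13 > 10 - 1, a cycle must exist; for instance c-f-j-b-c.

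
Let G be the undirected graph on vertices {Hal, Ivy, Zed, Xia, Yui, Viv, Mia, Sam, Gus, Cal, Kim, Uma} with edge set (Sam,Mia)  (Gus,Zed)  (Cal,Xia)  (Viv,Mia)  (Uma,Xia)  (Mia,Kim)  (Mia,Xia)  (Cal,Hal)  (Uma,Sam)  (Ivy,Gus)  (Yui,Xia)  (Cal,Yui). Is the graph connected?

Component: {Ivy, Zed, Gus}
Component: {Hal, Xia, Yui, Viv, Mia, Sam, Cal, Kim, Uma}
No edge joins these 2 groups, so the graph is disconnected.

No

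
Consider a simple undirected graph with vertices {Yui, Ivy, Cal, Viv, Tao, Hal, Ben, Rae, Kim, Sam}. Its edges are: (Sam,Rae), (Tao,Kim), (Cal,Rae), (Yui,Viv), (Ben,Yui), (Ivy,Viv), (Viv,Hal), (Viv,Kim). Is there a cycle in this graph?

The graph has 10 vertices, 8 edges, and 2 connected components.
Since 8 = 10 - 2, the graph is a forest and contains no cycle.

No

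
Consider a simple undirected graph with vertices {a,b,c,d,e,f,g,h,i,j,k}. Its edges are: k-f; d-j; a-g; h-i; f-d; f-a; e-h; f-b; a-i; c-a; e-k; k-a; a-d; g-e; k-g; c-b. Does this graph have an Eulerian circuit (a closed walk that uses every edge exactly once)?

Degrees: a:6, b:2, c:2, d:3, e:3, f:4, g:3, h:2, i:2, j:1, k:4
Vertices with odd degree: d, e, g, j. An Eulerian circuit requires all degrees even.

No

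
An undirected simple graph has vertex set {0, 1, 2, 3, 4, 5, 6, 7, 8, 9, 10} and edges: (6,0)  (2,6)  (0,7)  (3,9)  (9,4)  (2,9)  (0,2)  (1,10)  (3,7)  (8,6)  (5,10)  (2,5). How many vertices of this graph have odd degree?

6

Degrees: 0:3, 1:1, 2:4, 3:2, 4:1, 5:2, 6:3, 7:2, 8:1, 9:3, 10:2
Odd-degree vertices: 0, 1, 4, 6, 8, 9.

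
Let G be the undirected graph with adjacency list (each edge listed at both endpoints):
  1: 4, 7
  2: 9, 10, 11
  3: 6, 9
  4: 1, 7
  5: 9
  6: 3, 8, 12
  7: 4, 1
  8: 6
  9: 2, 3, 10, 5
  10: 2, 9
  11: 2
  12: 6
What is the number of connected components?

2

Component: {1, 4, 7}
Component: {2, 3, 5, 6, 8, 9, 10, 11, 12}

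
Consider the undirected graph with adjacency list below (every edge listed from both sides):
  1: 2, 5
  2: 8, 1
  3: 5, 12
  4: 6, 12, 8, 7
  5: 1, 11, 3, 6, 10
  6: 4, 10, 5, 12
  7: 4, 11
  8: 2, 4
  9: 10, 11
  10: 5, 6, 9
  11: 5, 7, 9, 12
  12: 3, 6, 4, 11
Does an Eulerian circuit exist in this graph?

Degrees: 1:2, 2:2, 3:2, 4:4, 5:5, 6:4, 7:2, 8:2, 9:2, 10:3, 11:4, 12:4
5, 10 have odd degree; an Eulerian circuit needs every degree to be even, so none exists.

No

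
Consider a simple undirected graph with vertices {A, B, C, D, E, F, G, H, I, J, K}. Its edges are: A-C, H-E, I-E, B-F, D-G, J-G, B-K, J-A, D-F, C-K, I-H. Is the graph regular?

Yes

Degrees: A:2, B:2, C:2, D:2, E:2, F:2, G:2, H:2, I:2, J:2, K:2
All degrees equal 2; the graph is regular.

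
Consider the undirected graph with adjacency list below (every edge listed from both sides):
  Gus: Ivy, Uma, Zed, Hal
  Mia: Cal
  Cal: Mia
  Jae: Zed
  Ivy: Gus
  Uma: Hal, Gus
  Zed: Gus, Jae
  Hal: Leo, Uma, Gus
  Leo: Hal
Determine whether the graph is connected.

Component: {Mia, Cal}
Component: {Gus, Jae, Ivy, Uma, Zed, Hal, Leo}
There are 2 separate components, so the graph is not connected.

No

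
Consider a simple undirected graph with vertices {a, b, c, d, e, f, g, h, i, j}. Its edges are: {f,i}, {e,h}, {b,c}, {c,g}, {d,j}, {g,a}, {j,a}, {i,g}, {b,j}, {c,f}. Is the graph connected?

No

Component: {e, h}
Component: {a, b, c, d, f, g, i, j}
No edge joins these 2 groups, so the graph is disconnected.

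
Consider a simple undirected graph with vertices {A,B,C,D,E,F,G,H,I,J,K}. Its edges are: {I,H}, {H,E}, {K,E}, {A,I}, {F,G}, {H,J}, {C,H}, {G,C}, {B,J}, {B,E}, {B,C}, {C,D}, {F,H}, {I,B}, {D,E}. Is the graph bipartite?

Color {C, E, F, I, J} black and {A, B, D, G, H, K} white. No edge joins two same-colored vertices, so the graph is bipartite.

Yes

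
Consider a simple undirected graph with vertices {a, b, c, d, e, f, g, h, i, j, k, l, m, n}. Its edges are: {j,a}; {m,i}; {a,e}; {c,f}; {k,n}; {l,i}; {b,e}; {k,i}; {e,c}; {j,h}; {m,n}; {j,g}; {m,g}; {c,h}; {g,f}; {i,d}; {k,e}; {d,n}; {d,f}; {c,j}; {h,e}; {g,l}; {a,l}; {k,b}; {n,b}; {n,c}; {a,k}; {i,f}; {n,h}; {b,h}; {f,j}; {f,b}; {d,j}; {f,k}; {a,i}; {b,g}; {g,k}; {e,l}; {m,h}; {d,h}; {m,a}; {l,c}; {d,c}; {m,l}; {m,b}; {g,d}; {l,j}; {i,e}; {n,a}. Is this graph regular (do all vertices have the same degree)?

Degrees: a:7, b:7, c:7, d:7, e:7, f:7, g:7, h:7, i:7, j:7, k:7, l:7, m:7, n:7
Every vertex has degree 7, so the graph is 7-regular.

Yes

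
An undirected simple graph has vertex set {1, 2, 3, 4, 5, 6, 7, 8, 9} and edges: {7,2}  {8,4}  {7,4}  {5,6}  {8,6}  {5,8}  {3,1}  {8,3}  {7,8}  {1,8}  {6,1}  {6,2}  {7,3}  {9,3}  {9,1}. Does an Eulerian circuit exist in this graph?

Yes

Degrees: 1:4, 2:2, 3:4, 4:2, 5:2, 6:4, 7:4, 8:6, 9:2
All degrees are even and the non-isolated vertices are connected — an Eulerian circuit exists.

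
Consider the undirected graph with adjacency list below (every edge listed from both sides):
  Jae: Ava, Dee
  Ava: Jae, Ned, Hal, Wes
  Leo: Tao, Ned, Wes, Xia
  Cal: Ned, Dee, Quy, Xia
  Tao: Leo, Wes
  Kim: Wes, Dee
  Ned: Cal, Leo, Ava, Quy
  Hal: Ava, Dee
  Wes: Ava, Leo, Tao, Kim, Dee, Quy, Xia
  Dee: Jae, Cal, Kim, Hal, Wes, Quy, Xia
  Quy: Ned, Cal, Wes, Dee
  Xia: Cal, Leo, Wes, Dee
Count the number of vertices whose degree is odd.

Degrees: Jae:2, Ava:4, Leo:4, Cal:4, Tao:2, Kim:2, Ned:4, Hal:2, Wes:7, Dee:7, Quy:4, Xia:4
Odd-degree vertices: Wes, Dee.

2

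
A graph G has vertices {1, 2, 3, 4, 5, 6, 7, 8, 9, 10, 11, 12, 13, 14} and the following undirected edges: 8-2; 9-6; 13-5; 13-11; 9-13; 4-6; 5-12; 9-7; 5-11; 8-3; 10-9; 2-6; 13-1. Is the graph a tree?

No

The graph has 14 vertices and 13 edges.
It splits into 2 components, so it cannot be a tree.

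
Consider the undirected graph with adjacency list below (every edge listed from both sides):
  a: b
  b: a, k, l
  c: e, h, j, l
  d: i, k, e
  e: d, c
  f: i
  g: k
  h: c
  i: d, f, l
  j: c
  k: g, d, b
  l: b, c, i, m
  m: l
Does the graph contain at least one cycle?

Yes

The graph has 13 vertices, 14 edges, and 1 connected component.
Since 14 > 13 - 1, a cycle must exist; for instance b-l-c-e-d-k-b.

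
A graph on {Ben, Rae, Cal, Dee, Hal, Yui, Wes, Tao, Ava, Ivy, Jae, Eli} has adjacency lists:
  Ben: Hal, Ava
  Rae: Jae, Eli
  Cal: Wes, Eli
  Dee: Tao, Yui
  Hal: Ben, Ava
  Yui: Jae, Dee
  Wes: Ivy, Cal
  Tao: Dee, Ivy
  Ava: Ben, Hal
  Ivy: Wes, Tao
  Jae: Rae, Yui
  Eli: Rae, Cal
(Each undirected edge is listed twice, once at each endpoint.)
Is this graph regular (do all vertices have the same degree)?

Yes

Degrees: Ben:2, Rae:2, Cal:2, Dee:2, Hal:2, Yui:2, Wes:2, Tao:2, Ava:2, Ivy:2, Jae:2, Eli:2
All degrees equal 2; the graph is regular.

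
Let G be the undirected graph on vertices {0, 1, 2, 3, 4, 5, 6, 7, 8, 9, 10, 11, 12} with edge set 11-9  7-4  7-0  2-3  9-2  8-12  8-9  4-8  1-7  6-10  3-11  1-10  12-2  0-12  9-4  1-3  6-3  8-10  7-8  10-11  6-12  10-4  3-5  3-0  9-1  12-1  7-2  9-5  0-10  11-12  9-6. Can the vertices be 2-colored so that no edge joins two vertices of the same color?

No

8-4-9-8 is an odd cycle (length 3), and a bipartite graph can contain only even cycles.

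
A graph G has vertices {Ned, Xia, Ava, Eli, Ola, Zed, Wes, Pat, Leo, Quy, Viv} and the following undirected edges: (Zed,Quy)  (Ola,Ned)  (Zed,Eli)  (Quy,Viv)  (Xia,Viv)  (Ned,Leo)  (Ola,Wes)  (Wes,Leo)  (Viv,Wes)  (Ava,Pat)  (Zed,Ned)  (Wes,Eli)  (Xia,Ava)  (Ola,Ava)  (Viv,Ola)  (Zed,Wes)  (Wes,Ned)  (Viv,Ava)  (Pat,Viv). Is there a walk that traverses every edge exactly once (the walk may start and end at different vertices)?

Yes

Degrees: Ned:4, Xia:2, Ava:4, Eli:2, Ola:4, Zed:4, Wes:6, Pat:2, Leo:2, Quy:2, Viv:6
Odd-degree vertices: none (0 total).
With 0 odd-degree vertices and all edges in one connected piece, an Eulerian trail exists.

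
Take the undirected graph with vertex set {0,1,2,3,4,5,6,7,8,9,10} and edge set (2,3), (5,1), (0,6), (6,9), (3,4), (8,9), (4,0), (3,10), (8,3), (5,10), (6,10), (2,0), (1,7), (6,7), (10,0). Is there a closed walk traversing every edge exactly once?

Yes

Degrees: 0:4, 1:2, 2:2, 3:4, 4:2, 5:2, 6:4, 7:2, 8:2, 9:2, 10:4
Every vertex has even degree and the edges form a single connected piece, so an Eulerian circuit exists.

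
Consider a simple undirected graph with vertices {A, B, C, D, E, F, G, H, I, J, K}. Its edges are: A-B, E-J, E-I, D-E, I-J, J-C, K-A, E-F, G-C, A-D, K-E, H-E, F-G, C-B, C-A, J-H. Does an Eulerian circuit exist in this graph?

Yes

Degrees: A:4, B:2, C:4, D:2, E:6, F:2, G:2, H:2, I:2, J:4, K:2
All degrees are even and the non-isolated vertices are connected — an Eulerian circuit exists.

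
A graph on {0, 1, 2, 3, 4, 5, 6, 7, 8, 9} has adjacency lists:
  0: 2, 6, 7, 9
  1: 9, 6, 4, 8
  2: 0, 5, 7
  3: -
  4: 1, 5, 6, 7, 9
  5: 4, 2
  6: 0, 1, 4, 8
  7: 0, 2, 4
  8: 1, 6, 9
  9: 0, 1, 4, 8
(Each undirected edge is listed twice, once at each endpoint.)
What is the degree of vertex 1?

Neighbors of 1: 4, 6, 8, 9.

4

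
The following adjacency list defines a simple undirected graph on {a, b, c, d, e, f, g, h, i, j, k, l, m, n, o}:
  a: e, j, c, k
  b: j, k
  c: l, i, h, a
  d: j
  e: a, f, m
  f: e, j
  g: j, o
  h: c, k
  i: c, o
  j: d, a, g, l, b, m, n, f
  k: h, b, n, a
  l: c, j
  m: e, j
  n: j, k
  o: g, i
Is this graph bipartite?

Yes

Partition the vertices as {c, e, j, k, o} vs {a, b, d, f, g, h, i, l, m, n}. Each listed edge has one endpoint in each part, so the graph is bipartite.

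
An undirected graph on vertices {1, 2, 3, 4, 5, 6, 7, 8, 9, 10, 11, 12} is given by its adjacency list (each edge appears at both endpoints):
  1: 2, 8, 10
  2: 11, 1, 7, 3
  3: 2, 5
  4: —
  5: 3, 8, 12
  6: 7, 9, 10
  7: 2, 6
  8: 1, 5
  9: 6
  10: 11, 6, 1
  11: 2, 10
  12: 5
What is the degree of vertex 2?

4

Neighbors of 2: 1, 3, 7, 11.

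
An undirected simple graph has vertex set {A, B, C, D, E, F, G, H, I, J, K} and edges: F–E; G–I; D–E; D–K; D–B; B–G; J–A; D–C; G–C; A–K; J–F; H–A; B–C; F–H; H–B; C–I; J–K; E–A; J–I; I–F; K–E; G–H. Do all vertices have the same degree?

Degrees: A:4, B:4, C:4, D:4, E:4, F:4, G:4, H:4, I:4, J:4, K:4
Every vertex has degree 4, so the graph is 4-regular.

Yes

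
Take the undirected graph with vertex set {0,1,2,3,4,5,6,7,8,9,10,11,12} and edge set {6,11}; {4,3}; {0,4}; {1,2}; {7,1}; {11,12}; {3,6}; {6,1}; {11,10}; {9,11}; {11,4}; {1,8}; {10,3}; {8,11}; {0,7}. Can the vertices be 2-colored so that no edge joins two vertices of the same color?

Yes

A valid 2-coloring puts {2, 4, 5, 6, 7, 8, 9, 10, 12} on one side and {0, 1, 3, 11} on the other; every edge crosses between the two sides.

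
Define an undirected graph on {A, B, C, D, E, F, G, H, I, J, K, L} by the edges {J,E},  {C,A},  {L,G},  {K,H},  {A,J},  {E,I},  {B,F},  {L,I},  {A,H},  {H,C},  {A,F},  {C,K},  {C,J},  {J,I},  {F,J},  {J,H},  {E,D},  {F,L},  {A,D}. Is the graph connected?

Yes

Starting from A and exploring outward reaches every vertex (A, J, H, C, F, D, E, I, K, L, B, G); the graph is connected.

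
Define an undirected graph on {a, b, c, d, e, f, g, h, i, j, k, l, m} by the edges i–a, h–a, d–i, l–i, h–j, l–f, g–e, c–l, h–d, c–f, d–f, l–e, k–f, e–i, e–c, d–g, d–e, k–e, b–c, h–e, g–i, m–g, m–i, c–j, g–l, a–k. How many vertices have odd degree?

8

Degrees: a:3, b:1, c:5, d:5, e:7, f:4, g:5, h:4, i:6, j:2, k:3, l:5, m:2
Odd-degree vertices: a, b, c, d, e, g, k, l.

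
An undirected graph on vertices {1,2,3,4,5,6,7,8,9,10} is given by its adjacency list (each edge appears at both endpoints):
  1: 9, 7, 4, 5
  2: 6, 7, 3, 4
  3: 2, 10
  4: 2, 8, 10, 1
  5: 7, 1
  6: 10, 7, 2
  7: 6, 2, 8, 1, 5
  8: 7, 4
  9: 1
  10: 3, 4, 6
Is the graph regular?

Degrees: 1:4, 2:4, 3:2, 4:4, 5:2, 6:3, 7:5, 8:2, 9:1, 10:3
Degrees are not all equal (e.g. deg(9)=1 but deg(7)=5); not regular.

No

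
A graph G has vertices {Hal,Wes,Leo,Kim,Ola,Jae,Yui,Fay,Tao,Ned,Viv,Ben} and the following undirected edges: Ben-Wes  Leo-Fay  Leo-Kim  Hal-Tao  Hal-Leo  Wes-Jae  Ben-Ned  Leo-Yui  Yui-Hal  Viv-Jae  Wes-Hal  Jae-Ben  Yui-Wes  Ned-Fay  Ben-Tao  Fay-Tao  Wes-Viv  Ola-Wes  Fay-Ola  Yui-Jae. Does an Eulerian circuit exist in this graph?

No

Degrees: Hal:4, Wes:6, Leo:4, Kim:1, Ola:2, Jae:4, Yui:4, Fay:4, Tao:3, Ned:2, Viv:2, Ben:4
Kim, Tao have odd degree; an Eulerian circuit needs every degree to be even, so none exists.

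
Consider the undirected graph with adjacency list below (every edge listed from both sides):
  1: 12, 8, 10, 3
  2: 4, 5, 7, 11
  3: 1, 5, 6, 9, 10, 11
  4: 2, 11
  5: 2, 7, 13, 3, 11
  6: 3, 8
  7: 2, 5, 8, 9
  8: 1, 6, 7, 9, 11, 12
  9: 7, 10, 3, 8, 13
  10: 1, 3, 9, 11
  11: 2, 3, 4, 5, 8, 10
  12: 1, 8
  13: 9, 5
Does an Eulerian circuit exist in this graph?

Degrees: 1:4, 2:4, 3:6, 4:2, 5:5, 6:2, 7:4, 8:6, 9:5, 10:4, 11:6, 12:2, 13:2
5, 9 have odd degree; an Eulerian circuit needs every degree to be even, so none exists.

No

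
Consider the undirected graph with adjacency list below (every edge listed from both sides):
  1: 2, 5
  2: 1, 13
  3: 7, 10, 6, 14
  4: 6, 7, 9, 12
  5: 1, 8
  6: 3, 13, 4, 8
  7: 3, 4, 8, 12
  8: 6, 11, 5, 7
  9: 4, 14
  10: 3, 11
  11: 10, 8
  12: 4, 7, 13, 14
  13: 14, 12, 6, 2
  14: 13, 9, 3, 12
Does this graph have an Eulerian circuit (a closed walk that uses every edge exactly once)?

Degrees: 1:2, 2:2, 3:4, 4:4, 5:2, 6:4, 7:4, 8:4, 9:2, 10:2, 11:2, 12:4, 13:4, 14:4
All degrees are even and the non-isolated vertices are connected — an Eulerian circuit exists.

Yes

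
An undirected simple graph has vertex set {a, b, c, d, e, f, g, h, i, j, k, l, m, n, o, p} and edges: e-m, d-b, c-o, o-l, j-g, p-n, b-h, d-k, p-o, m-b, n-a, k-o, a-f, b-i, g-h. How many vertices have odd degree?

Degrees: a:2, b:4, c:1, d:2, e:1, f:1, g:2, h:2, i:1, j:1, k:2, l:1, m:2, n:2, o:4, p:2
Odd-degree vertices: c, e, f, i, j, l.

6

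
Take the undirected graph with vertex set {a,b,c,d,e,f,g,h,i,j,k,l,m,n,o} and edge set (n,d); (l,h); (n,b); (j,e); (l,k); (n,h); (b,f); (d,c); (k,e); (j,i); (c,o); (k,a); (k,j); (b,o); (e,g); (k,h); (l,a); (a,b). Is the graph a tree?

The graph has 15 vertices and 18 edges.
It splits into 2 components, so it cannot be a tree.

No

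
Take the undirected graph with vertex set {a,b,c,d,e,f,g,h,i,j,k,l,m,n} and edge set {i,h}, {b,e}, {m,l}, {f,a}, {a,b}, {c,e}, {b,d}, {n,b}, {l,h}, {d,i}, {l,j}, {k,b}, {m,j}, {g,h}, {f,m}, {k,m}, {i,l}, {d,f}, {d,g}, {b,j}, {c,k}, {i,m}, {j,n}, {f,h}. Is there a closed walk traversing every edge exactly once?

No

Degrees: a:2, b:6, c:2, d:4, e:2, f:4, g:2, h:4, i:4, j:4, k:3, l:4, m:5, n:2
Vertices with odd degree: k, m. An Eulerian circuit requires all degrees even.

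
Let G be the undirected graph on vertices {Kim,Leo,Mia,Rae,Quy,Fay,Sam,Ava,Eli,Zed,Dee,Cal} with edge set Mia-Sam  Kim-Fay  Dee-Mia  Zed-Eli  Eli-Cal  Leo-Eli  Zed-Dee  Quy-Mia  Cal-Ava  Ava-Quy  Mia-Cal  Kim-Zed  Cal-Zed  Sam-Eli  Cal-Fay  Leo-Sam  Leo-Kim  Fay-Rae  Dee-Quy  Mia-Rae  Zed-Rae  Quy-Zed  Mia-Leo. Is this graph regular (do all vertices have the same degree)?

Degrees: Kim:3, Leo:4, Mia:6, Rae:3, Quy:4, Fay:3, Sam:3, Ava:2, Eli:4, Zed:6, Dee:3, Cal:5
Vertex Ava has degree 2 while Mia has degree 6, so the graph is not regular.

No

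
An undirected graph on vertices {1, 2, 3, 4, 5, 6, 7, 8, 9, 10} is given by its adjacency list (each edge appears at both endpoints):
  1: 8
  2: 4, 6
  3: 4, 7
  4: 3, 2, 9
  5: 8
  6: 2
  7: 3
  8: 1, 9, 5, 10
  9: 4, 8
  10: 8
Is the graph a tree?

Yes

The graph has 10 vertices and 9 edges.
It is connected with exactly 9 edges, hence acyclic — it is a tree.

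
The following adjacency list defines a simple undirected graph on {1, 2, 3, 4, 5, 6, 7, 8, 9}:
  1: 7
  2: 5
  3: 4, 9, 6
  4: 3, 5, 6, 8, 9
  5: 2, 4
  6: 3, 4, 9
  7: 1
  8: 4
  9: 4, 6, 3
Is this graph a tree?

|V| = 9, |E| = 10.
It splits into 2 components, so it cannot be a tree.

No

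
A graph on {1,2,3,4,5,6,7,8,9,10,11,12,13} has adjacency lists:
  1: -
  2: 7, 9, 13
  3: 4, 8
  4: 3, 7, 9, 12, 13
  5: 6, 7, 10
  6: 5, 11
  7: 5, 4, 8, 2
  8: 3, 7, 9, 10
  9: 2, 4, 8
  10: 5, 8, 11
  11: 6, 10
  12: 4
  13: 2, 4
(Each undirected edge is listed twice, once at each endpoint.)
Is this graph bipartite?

Partition the vertices as {1, 3, 6, 7, 9, 10, 12, 13} vs {2, 4, 5, 8, 11}. Each listed edge has one endpoint in each part, so the graph is bipartite.

Yes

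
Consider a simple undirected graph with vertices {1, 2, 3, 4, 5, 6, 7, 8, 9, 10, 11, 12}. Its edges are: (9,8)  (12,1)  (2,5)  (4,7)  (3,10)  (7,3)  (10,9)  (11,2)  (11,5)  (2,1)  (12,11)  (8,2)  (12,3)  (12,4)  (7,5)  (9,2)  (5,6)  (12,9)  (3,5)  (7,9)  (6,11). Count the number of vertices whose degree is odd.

Degrees: 1:2, 2:5, 3:4, 4:2, 5:5, 6:2, 7:4, 8:2, 9:5, 10:2, 11:4, 12:5
Odd-degree vertices: 2, 5, 9, 12.

4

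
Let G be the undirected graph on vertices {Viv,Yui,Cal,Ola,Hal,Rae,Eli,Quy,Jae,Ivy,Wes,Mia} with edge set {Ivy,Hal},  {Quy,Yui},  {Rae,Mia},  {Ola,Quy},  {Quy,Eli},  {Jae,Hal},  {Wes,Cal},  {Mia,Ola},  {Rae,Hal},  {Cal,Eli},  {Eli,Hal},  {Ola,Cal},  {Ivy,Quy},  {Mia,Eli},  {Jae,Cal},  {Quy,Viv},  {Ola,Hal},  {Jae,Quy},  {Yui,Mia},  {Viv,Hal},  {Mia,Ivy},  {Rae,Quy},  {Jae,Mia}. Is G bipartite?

Color {Cal, Hal, Quy, Mia} black and {Viv, Yui, Ola, Rae, Eli, Jae, Ivy, Wes} white. No edge joins two same-colored vertices, so the graph is bipartite.

Yes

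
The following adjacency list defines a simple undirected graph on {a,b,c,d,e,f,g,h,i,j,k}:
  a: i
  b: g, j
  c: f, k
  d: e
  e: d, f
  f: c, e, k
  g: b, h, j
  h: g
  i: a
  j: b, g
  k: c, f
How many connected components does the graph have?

3

Component: {a, i}
Component: {b, g, h, j}
Component: {c, d, e, f, k}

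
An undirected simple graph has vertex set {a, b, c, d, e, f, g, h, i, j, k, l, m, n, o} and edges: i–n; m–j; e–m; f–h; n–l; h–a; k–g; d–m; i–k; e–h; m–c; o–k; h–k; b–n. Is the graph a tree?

Yes

|V| = 15, |E| = 14.
Connected and |E| = |V| - 1, which characterizes a tree.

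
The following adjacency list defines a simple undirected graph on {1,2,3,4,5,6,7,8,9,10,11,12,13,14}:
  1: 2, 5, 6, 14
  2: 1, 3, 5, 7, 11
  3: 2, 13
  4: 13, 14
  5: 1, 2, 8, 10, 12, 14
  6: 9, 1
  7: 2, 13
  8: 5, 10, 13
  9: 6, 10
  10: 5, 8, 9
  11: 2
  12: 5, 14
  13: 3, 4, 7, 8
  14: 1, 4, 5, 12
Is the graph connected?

Starting from 1 and exploring outward reaches every vertex (1, 5, 6, 2, 14, 10, 12, 8, 9, 11, 3, 7, 4, 13); the graph is connected.

Yes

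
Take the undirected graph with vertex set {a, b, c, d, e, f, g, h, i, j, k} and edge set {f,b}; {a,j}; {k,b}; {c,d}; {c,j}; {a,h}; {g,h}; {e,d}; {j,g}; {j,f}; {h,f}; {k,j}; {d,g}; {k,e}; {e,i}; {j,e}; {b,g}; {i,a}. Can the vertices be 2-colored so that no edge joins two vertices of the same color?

No

j-e-k-j is an odd cycle (length 3), and a bipartite graph can contain only even cycles.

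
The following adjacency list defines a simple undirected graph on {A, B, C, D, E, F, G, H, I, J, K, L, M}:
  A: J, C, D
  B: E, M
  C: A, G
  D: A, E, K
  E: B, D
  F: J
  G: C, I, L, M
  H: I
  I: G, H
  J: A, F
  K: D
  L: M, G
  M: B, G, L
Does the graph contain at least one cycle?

|V| = 13, |E| = 14, number of components = 1.
Since 14 > 13 - 1, a cycle must exist; for instance A-D-E-B-M-G-C-A.

Yes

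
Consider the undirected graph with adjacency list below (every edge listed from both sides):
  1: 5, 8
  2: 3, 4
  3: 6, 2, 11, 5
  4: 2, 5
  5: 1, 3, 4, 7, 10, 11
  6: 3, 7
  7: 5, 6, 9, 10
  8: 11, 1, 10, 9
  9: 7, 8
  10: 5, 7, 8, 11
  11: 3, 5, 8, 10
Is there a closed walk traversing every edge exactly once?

Degrees: 1:2, 2:2, 3:4, 4:2, 5:6, 6:2, 7:4, 8:4, 9:2, 10:4, 11:4
All degrees are even and the non-isolated vertices are connected — an Eulerian circuit exists.

Yes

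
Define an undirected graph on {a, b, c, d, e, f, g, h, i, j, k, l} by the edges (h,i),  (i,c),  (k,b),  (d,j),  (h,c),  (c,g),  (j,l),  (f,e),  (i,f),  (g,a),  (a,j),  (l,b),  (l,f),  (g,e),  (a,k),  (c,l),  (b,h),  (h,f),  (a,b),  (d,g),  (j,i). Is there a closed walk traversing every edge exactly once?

Yes

Degrees: a:4, b:4, c:4, d:2, e:2, f:4, g:4, h:4, i:4, j:4, k:2, l:4
All degrees are even and the non-isolated vertices are connected — an Eulerian circuit exists.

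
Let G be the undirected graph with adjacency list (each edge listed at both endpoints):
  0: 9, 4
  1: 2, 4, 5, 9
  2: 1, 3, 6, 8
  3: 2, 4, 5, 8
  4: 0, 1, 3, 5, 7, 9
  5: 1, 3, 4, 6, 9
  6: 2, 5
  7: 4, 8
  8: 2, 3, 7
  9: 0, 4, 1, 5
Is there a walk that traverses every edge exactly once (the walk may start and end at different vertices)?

Degrees: 0:2, 1:4, 2:4, 3:4, 4:6, 5:5, 6:2, 7:2, 8:3, 9:4
Odd-degree vertices: 5, 8 (2 total).
With 2 odd-degree vertices and all edges in one connected piece, an Eulerian trail exists (from 5 to 8).

Yes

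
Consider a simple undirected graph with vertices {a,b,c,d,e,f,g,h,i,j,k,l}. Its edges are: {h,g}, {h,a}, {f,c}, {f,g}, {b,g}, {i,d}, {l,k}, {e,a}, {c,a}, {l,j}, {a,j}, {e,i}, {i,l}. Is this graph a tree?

No

|V| = 12, |E| = 13.
Connected but with 13 > 11 edges, so it has a cycle and is not a tree.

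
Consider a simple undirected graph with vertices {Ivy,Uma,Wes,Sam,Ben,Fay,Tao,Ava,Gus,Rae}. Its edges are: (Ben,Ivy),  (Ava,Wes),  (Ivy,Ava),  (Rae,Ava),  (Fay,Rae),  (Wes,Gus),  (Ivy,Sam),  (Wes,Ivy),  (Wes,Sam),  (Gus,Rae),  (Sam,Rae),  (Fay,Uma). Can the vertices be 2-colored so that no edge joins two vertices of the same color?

The cycle Wes-Ivy-Ava-Wes has length 3, which is odd, so the graph is not bipartite.

No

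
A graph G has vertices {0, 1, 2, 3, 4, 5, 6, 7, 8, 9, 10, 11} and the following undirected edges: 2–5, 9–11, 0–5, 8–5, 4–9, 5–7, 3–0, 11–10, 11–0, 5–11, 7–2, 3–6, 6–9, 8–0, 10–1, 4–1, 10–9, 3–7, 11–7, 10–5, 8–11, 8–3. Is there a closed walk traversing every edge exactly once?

Yes

Degrees: 0:4, 1:2, 2:2, 3:4, 4:2, 5:6, 6:2, 7:4, 8:4, 9:4, 10:4, 11:6
Every vertex has even degree and the edges form a single connected piece, so an Eulerian circuit exists.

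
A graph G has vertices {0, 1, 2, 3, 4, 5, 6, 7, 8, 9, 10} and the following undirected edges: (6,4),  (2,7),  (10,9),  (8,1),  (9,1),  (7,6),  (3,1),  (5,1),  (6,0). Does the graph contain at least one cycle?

No

The graph has 11 vertices, 9 edges, and 2 connected components.
A forest on 11 vertices with 2 components has exactly 9 edges, which matches — so no cycle.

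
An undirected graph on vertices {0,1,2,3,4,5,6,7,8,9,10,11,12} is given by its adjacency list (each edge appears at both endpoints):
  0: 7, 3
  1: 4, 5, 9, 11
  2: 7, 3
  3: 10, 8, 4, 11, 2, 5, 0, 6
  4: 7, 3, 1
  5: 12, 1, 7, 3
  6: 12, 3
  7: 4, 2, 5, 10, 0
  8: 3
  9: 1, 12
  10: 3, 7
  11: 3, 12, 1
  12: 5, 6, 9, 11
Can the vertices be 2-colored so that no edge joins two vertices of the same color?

Yes

Color {1, 3, 7, 12} black and {0, 2, 4, 5, 6, 8, 9, 10, 11} white. No edge joins two same-colored vertices, so the graph is bipartite.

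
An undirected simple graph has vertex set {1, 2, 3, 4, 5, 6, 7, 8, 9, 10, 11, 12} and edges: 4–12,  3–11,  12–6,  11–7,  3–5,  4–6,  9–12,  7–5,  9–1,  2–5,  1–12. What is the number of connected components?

Component: {8}
Component: {10}
Component: {1, 4, 6, 9, 12}
Component: {2, 3, 5, 7, 11}

4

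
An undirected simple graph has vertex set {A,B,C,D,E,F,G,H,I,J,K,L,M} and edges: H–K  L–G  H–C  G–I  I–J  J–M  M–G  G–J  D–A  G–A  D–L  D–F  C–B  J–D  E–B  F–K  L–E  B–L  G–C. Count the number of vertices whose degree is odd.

2

Degrees: A:2, B:3, C:3, D:4, E:2, F:2, G:6, H:2, I:2, J:4, K:2, L:4, M:2
Odd-degree vertices: B, C.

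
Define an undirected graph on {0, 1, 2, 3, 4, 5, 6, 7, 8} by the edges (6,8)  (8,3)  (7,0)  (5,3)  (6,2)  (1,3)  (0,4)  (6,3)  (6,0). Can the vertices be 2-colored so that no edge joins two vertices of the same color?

The cycle 3-6-8-3 has length 3, which is odd, so the graph is not bipartite.

No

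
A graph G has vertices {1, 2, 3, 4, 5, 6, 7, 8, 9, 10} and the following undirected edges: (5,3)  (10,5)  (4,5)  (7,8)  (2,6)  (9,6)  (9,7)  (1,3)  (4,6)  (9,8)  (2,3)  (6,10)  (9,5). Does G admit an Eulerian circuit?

No

Degrees: 1:1, 2:2, 3:3, 4:2, 5:4, 6:4, 7:2, 8:2, 9:4, 10:2
1, 3 have odd degree; an Eulerian circuit needs every degree to be even, so none exists.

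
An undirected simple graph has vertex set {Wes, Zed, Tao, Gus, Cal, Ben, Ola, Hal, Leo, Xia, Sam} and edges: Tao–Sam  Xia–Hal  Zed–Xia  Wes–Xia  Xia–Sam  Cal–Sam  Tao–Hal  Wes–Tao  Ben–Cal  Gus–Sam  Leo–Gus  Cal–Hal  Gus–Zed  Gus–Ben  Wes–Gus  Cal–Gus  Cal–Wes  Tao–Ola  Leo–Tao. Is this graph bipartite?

No

The cycle Gus-Cal-Sam-Gus has length 3, which is odd, so the graph is not bipartite.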